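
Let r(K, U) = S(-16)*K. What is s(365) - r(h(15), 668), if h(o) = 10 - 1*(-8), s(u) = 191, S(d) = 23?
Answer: -223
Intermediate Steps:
h(o) = 18 (h(o) = 10 + 8 = 18)
r(K, U) = 23*K
s(365) - r(h(15), 668) = 191 - 23*18 = 191 - 1*414 = 191 - 414 = -223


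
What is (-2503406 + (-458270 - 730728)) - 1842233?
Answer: -5534637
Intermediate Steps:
(-2503406 + (-458270 - 730728)) - 1842233 = (-2503406 - 1188998) - 1842233 = -3692404 - 1842233 = -5534637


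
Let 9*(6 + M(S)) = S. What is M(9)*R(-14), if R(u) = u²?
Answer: -980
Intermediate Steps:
M(S) = -6 + S/9
M(9)*R(-14) = (-6 + (⅑)*9)*(-14)² = (-6 + 1)*196 = -5*196 = -980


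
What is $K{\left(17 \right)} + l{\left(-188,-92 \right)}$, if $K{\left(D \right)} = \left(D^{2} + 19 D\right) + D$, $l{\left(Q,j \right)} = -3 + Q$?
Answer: $438$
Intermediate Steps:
$K{\left(D \right)} = D^{2} + 20 D$
$K{\left(17 \right)} + l{\left(-188,-92 \right)} = 17 \left(20 + 17\right) - 191 = 17 \cdot 37 - 191 = 629 - 191 = 438$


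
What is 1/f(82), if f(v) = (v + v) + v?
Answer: 1/246 ≈ 0.0040650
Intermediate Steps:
f(v) = 3*v (f(v) = 2*v + v = 3*v)
1/f(82) = 1/(3*82) = 1/246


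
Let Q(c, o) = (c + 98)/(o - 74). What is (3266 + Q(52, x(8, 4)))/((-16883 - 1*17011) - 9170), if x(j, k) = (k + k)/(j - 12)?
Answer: -17719/233776 ≈ -0.075795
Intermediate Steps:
x(j, k) = 2*k/(-12 + j) (x(j, k) = (2*k)/(-12 + j) = 2*k/(-12 + j))
Q(c, o) = (98 + c)/(-74 + o)
(3266 + Q(52, x(8, 4)))/((-16883 - 1*17011) - 9170) = (3266 + (98 + 52)/(-74 + 2*4/(-12 + 8)))/((-16883 - 1*17011) - 9170) = (3266 + 150/(-74 + 2*4/(-4)))/((-16883 - 17011) - 9170) = (3266 + 150/(-74 + 2*4*(-¼)))/(-33894 - 9170) = (3266 + 150/(-74 - 2))/(-43064) = (3266 + 150/(-76))*(-1/43064) = (3266 - 1/76*150)*(-1/43064) = (3266 - 75/38)*(-1/43064) = (124033/38)*(-1/43064) = -17719/233776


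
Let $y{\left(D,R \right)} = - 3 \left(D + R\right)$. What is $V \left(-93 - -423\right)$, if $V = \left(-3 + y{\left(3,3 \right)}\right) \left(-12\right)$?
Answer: $83160$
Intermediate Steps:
$y{\left(D,R \right)} = - 3 D - 3 R$
$V = 252$ ($V = \left(-3 - 18\right) \left(-12\right) = \left(-21\right) \left(-12\right) = 252$)
$V \left(-93 - -423\right) = 252 \left(-93 - -423\right) = 252 \left(-93 + 423\right) = 252 \cdot 330 = 83160$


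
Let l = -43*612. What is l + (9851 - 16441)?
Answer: -32906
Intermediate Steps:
l = -26316
l + (9851 - 16441) = -26316 + (9851 - 16441) = -26316 - 6590 = -32906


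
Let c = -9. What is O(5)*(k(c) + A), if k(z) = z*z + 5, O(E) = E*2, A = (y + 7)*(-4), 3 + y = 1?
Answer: 660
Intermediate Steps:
y = -2 (y = -3 + 1 = -2)
A = -20 (A = (-2 + 7)*(-4) = 5*(-4) = -20)
O(E) = 2*E
k(z) = 5 + z² (k(z) = z² + 5 = 5 + z²)
O(5)*(k(c) + A) = (2*5)*((5 + (-9)²) - 20) = 10*((5 + 81) - 20) = 10*(86 - 20) = 10*66 = 660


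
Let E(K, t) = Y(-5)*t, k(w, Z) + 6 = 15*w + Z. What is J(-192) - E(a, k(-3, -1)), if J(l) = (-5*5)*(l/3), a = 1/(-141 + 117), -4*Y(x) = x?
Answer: 1665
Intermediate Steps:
k(w, Z) = -6 + Z + 15*w (k(w, Z) = -6 + (15*w + Z) = -6 + (Z + 15*w) = -6 + Z + 15*w)
Y(x) = -x/4
a = -1/24 (a = 1/(-24) = -1/24 ≈ -0.041667)
E(K, t) = 5*t/4 (E(K, t) = (-¼*(-5))*t = 5*t/4)
J(l) = -25*l/3
J(-192) - E(a, k(-3, -1)) = -25/3*(-192) - 5*(-6 - 1 + 15*(-3))/4 = 1600 - 5*(-6 - 1 - 45)/4 = 1600 - 5*(-52)/4 = 1600 - 1*(-65) = 1600 + 65 = 1665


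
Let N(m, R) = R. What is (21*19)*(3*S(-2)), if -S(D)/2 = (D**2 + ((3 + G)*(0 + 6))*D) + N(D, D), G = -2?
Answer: 23940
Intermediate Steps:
S(D) = -14*D - 2*D**2 (S(D) = -2*((D**2 + ((3 - 2)*(0 + 6))*D) + D) = -2*((D**2 + (1*6)*D) + D) = -2*((D**2 + 6*D) + D) = -2*(D**2 + 7*D) = -14*D - 2*D**2)
(21*19)*(3*S(-2)) = (21*19)*(3*(2*(-2)*(-7 - 1*(-2)))) = 399*(3*(2*(-2)*(-7 + 2))) = 399*(3*(2*(-2)*(-5))) = 399*(3*20) = 399*60 = 23940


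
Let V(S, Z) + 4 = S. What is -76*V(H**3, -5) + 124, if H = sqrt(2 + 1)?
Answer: 428 - 228*sqrt(3) ≈ 33.092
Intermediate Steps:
H = sqrt(3) ≈ 1.7320
V(S, Z) = -4 + S
-76*V(H**3, -5) + 124 = -76*(-4 + (sqrt(3))**3) + 124 = -76*(-4 + 3*sqrt(3)) + 124 = (304 - 228*sqrt(3)) + 124 = 428 - 228*sqrt(3)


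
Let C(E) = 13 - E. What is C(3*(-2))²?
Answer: 361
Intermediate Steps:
C(3*(-2))² = (13 - 3*(-2))² = (13 - 1*(-6))² = (13 + 6)² = 19² = 361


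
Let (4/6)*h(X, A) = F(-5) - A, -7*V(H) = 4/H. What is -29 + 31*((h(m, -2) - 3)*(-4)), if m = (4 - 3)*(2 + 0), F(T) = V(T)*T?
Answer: 541/7 ≈ 77.286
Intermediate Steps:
V(H) = -4/(7*H)
F(T) = -4/7 (F(T) = (-4/(7*T))*T = -4/7)
m = 2 (m = 1*2 = 2)
h(X, A) = -6/7 - 3*A/2 (h(X, A) = 3*(-4/7 - A)/2 = -6/7 - 3*A/2)
-29 + 31*((h(m, -2) - 3)*(-4)) = -29 + 31*(((-6/7 - 3/2*(-2)) - 3)*(-4)) = -29 + 31*(((-6/7 + 3) - 3)*(-4)) = -29 + 31*((15/7 - 3)*(-4)) = -29 + 31*(-6/7*(-4)) = -29 + 31*(24/7) = -29 + 744/7 = 541/7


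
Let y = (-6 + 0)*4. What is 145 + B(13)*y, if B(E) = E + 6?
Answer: -311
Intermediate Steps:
y = -24 (y = -6*4 = -24)
B(E) = 6 + E
145 + B(13)*y = 145 + (6 + 13)*(-24) = 145 + 19*(-24) = 145 - 456 = -311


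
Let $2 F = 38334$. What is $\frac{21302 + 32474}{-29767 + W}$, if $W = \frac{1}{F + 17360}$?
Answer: $- \frac{245534494}{135912401} \approx -1.8066$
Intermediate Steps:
$F = 19167$ ($F = \frac{1}{2} \cdot 38334 = 19167$)
$W = \frac{1}{36527}$ ($W = \frac{1}{19167 + 17360} = \frac{1}{36527} \approx 2.7377 \cdot 10^{-5}$)
$\frac{21302 + 32474}{-29767 + W} = \frac{21302 + 32474}{-29767 + \frac{1}{36527}} = \frac{53776}{- \frac{1087299208}{36527}} = 53776 \left(- \frac{36527}{1087299208}\right) = - \frac{245534494}{135912401}$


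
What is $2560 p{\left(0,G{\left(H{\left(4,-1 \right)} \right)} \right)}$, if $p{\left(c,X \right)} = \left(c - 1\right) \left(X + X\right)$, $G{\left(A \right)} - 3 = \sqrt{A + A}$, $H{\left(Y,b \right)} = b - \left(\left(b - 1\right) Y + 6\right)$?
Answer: $-15360 - 5120 \sqrt{2} \approx -22601.0$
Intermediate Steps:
$H{\left(Y,b \right)} = -6 + b - Y \left(-1 + b\right)$ ($H{\left(Y,b \right)} = b - \left(\left(-1 + b\right) Y + 6\right) = b - \left(Y \left(-1 + b\right) + 6\right) = b - \left(6 + Y \left(-1 + b\right)\right) = -6 + b - Y \left(-1 + b\right)$)
$G{\left(A \right)} = 3 + \sqrt{2} \sqrt{A}$ ($G{\left(A \right)} = 3 + \sqrt{A + A} = 3 + \sqrt{2 A} = 3 + \sqrt{2} \sqrt{A}$)
$p{\left(c,X \right)} = 2 X \left(-1 + c\right)$ ($p{\left(c,X \right)} = \left(-1 + c\right) 2 X = 2 X \left(-1 + c\right)$)
$2560 p{\left(0,G{\left(H{\left(4,-1 \right)} \right)} \right)} = 2560 \cdot 2 \left(3 + \sqrt{2} \sqrt{-6 + 4 - 1 - 4 \left(-1\right)}\right) \left(-1 + 0\right) = 2560 \cdot 2 \left(3 + \sqrt{2} \sqrt{-6 + 4 - 1 + 4}\right) \left(-1\right) = 2560 \cdot 2 \left(3 + \sqrt{2} \sqrt{1}\right) \left(-1\right) = 2560 \cdot 2 \left(3 + \sqrt{2} \cdot 1\right) \left(-1\right) = 2560 \cdot 2 \left(3 + \sqrt{2}\right) \left(-1\right) = 2560 \left(-6 - 2 \sqrt{2}\right) = -15360 - 5120 \sqrt{2}$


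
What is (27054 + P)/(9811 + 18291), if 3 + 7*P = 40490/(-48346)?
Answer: 326981545/339654823 ≈ 0.96269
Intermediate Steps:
P = -13252/24173 (P = -3/7 + (40490/(-48346))/7 = -3/7 + (40490*(-1/48346))/7 = -3/7 + (⅐)*(-20245/24173) = -3/7 - 20245/169211 = -13252/24173 ≈ -0.54821)
(27054 + P)/(9811 + 18291) = (27054 - 13252/24173)/(9811 + 18291) = (653963090/24173)/28102 = (653963090/24173)*(1/28102) = 326981545/339654823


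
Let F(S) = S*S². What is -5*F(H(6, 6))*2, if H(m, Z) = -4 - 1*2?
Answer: 2160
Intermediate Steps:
H(m, Z) = -6 (H(m, Z) = -4 - 2 = -6)
F(S) = S³
-5*F(H(6, 6))*2 = -5*(-6)³*2 = -5*(-216)*2 = -(-1080)*2 = -1*(-2160) = 2160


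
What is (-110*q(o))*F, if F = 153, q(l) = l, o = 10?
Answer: -168300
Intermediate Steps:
(-110*q(o))*F = -110*10*153 = -1100*153 = -168300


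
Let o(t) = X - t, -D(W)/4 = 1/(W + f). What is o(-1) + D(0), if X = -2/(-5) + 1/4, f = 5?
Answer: 17/20 ≈ 0.85000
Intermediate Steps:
D(W) = -4/(5 + W) (D(W) = -4/(W + 5) = -4/(5 + W))
X = 13/20 (X = -2*(-⅕) + 1*(¼) = ⅖ + ¼ = 13/20 ≈ 0.65000)
o(t) = 13/20 - t
o(-1) + D(0) = (13/20 - 1*(-1)) - 4/(5 + 0) = (13/20 + 1) - 4/5 = 33/20 - 4*⅕ = 33/20 - ⅘ = 17/20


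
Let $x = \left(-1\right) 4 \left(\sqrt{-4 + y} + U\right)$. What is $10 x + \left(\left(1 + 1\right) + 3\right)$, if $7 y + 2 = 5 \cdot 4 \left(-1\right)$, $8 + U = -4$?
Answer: $485 - \frac{200 i \sqrt{14}}{7} \approx 485.0 - 106.9 i$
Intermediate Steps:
$U = -12$ ($U = -8 - 4 = -12$)
$y = - \frac{22}{7}$ ($y = - \frac{2}{7} + \frac{5 \cdot 4 \left(-1\right)}{7} = - \frac{2}{7} + \frac{20 \left(-1\right)}{7} = - \frac{2}{7} + \frac{1}{7} \left(-20\right) = - \frac{2}{7} - \frac{20}{7} = - \frac{22}{7} \approx -3.1429$)
$x = 48 - \frac{20 i \sqrt{14}}{7}$ ($x = \left(-1\right) 4 \left(\sqrt{-4 - \frac{22}{7}} - 12\right) = - 4 \left(\sqrt{- \frac{50}{7}} - 12\right) = - 4 \left(\frac{5 i \sqrt{14}}{7} - 12\right) = - 4 \left(-12 + \frac{5 i \sqrt{14}}{7}\right) = 48 - \frac{20 i \sqrt{14}}{7} \approx 48.0 - 10.69 i$)
$10 x + \left(\left(1 + 1\right) + 3\right) = 10 \left(48 - \frac{20 i \sqrt{14}}{7}\right) + \left(\left(1 + 1\right) + 3\right) = \left(480 - \frac{200 i \sqrt{14}}{7}\right) + \left(2 + 3\right) = \left(480 - \frac{200 i \sqrt{14}}{7}\right) + 5 = 485 - \frac{200 i \sqrt{14}}{7}$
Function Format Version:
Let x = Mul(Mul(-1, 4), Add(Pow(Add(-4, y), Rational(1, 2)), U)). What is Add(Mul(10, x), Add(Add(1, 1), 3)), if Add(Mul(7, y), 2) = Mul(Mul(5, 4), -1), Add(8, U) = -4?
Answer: Add(485, Mul(Rational(-200, 7), I, Pow(14, Rational(1, 2)))) ≈ Add(485.00, Mul(-106.90, I))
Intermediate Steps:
U = -12 (U = Add(-8, -4) = -12)
y = Rational(-22, 7) (y = Add(Rational(-2, 7), Mul(Rational(1, 7), Mul(Mul(5, 4), -1))) = Add(Rational(-2, 7), Mul(Rational(1, 7), Mul(20, -1))) = Add(Rational(-2, 7), Mul(Rational(1, 7), -20)) = Add(Rational(-2, 7), Rational(-20, 7)) = Rational(-22, 7) ≈ -3.1429)
x = Add(48, Mul(Rational(-20, 7), I, Pow(14, Rational(1, 2)))) (x = Mul(Mul(-1, 4), Add(Pow(Add(-4, Rational(-22, 7)), Rational(1, 2)), -12)) = Mul(-4, Add(Pow(Rational(-50, 7), Rational(1, 2)), -12)) = Mul(-4, Add(Mul(Rational(5, 7), I, Pow(14, Rational(1, 2))), -12)) = Mul(-4, Add(-12, Mul(Rational(5, 7), I, Pow(14, Rational(1, 2))))) = Add(48, Mul(Rational(-20, 7), I, Pow(14, Rational(1, 2)))) ≈ Add(48.000, Mul(-10.690, I)))
Add(Mul(10, x), Add(Add(1, 1), 3)) = Add(Mul(10, Add(48, Mul(Rational(-20, 7), I, Pow(14, Rational(1, 2))))), Add(Add(1, 1), 3)) = Add(Add(480, Mul(Rational(-200, 7), I, Pow(14, Rational(1, 2)))), Add(2, 3)) = Add(Add(480, Mul(Rational(-200, 7), I, Pow(14, Rational(1, 2)))), 5) = Add(485, Mul(Rational(-200, 7), I, Pow(14, Rational(1, 2))))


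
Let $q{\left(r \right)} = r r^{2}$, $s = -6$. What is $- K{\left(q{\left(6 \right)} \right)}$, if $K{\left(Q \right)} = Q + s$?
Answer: $-210$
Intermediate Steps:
$q{\left(r \right)} = r^{3}$
$K{\left(Q \right)} = -6 + Q$ ($K{\left(Q \right)} = Q - 6 = -6 + Q$)
$- K{\left(q{\left(6 \right)} \right)} = - (-6 + 6^{3}) = - (-6 + 216) = \left(-1\right) 210 = -210$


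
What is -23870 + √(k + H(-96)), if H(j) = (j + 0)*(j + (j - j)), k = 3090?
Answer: -23870 + √12306 ≈ -23759.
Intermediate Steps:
H(j) = j² (H(j) = j*(j + 0) = j*j = j²)
-23870 + √(k + H(-96)) = -23870 + √(3090 + (-96)²) = -23870 + √(3090 + 9216) = -23870 + √12306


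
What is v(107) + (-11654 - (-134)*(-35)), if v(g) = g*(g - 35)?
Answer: -8640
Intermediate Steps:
v(g) = g*(-35 + g)
v(107) + (-11654 - (-134)*(-35)) = 107*(-35 + 107) + (-11654 - (-134)*(-35)) = 107*72 + (-11654 - 1*4690) = 7704 + (-11654 - 4690) = 7704 - 16344 = -8640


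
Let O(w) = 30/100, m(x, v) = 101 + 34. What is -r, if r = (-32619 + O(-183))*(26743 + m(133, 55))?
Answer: 4383627093/5 ≈ 8.7673e+8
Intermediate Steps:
m(x, v) = 135
O(w) = 3/10 (O(w) = 30*(1/100) = 3/10)
r = -4383627093/5 (r = (-32619 + 3/10)*(26743 + 135) = -326187/10*26878 = -4383627093/5 ≈ -8.7673e+8)
-r = -1*(-4383627093/5) = 4383627093/5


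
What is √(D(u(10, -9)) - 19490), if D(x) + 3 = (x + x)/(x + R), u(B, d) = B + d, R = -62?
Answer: 5*I*√2901343/61 ≈ 139.62*I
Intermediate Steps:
D(x) = -3 + 2*x/(-62 + x) (D(x) = -3 + (x + x)/(x - 62) = -3 + (2*x)/(-62 + x) = -3 + 2*x/(-62 + x))
√(D(u(10, -9)) - 19490) = √((186 - (10 - 9))/(-62 + (10 - 9)) - 19490) = √((186 - 1*1)/(-62 + 1) - 19490) = √((186 - 1)/(-61) - 19490) = √(-1/61*185 - 19490) = √(-185/61 - 19490) = √(-1189075/61) = 5*I*√2901343/61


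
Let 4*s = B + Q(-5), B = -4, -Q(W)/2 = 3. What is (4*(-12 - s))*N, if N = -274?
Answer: 10412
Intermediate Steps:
Q(W) = -6 (Q(W) = -2*3 = -6)
s = -5/2 (s = (-4 - 6)/4 = (1/4)*(-10) = -5/2 ≈ -2.5000)
(4*(-12 - s))*N = (4*(-12 - 1*(-5/2)))*(-274) = (4*(-12 + 5/2))*(-274) = (4*(-19/2))*(-274) = -38*(-274) = 10412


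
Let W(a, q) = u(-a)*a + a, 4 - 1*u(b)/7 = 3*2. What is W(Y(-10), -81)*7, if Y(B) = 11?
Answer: -1001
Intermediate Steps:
u(b) = -14 (u(b) = 28 - 21*2 = 28 - 7*6 = 28 - 42 = -14)
W(a, q) = -13*a (W(a, q) = -14*a + a = -13*a)
W(Y(-10), -81)*7 = -13*11*7 = -143*7 = -1001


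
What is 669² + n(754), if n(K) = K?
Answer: 448315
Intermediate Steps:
669² + n(754) = 669² + 754 = 447561 + 754 = 448315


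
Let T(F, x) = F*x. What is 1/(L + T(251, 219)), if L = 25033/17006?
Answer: 17006/934827847 ≈ 1.8192e-5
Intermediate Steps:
L = 25033/17006 (L = 25033*(1/17006) = 25033/17006 ≈ 1.4720)
1/(L + T(251, 219)) = 1/(25033/17006 + 251*219) = 1/(25033/17006 + 54969) = 1/(934827847/17006) = 17006/934827847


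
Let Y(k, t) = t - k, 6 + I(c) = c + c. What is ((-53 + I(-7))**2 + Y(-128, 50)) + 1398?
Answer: 6905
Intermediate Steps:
I(c) = -6 + 2*c (I(c) = -6 + (c + c) = -6 + 2*c)
((-53 + I(-7))**2 + Y(-128, 50)) + 1398 = ((-53 + (-6 + 2*(-7)))**2 + (50 - 1*(-128))) + 1398 = ((-53 + (-6 - 14))**2 + (50 + 128)) + 1398 = ((-53 - 20)**2 + 178) + 1398 = ((-73)**2 + 178) + 1398 = (5329 + 178) + 1398 = 5507 + 1398 = 6905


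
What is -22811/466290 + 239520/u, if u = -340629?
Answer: -39818622973/52943965470 ≈ -0.75209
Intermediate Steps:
-22811/466290 + 239520/u = -22811/466290 + 239520/(-340629) = -22811*1/466290 + 239520*(-1/340629) = -22811/466290 - 79840/113543 = -39818622973/52943965470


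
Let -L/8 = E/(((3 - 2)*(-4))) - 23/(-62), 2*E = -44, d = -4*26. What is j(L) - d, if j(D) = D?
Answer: 1768/31 ≈ 57.032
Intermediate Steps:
d = -104
E = -22 (E = (½)*(-44) = -22)
L = -1456/31 (L = -8*(-22*(-1/(4*(3 - 2))) - 23/(-62)) = -8*(-22/(1*(-4)) - 23*(-1/62)) = -8*(-22/(-4) + 23/62) = -8*(-22*(-¼) + 23/62) = -8*(11/2 + 23/62) = -8*182/31 = -1456/31 ≈ -46.968)
j(L) - d = -1456/31 - 1*(-104) = -1456/31 + 104 = 1768/31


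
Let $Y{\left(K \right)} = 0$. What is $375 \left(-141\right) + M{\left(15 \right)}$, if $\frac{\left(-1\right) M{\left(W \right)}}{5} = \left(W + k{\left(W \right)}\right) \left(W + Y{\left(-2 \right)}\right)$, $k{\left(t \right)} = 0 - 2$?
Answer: $-53850$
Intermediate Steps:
$k{\left(t \right)} = -2$
$M{\left(W \right)} = - 5 W \left(-2 + W\right)$ ($M{\left(W \right)} = - 5 \left(W - 2\right) \left(W + 0\right) = - 5 \left(-2 + W\right) W = - 5 W \left(-2 + W\right)$)
$375 \left(-141\right) + M{\left(15 \right)} = 375 \left(-141\right) + 5 \cdot 15 \left(2 - 15\right) = -52875 + 5 \cdot 15 \left(2 - 15\right) = -52875 + 5 \cdot 15 \left(-13\right) = -52875 - 975 = -53850$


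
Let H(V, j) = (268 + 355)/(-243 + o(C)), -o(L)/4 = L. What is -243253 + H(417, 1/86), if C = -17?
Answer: -6081414/25 ≈ -2.4326e+5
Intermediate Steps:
o(L) = -4*L
H(V, j) = -89/25 (H(V, j) = (268 + 355)/(-243 - 4*(-17)) = 623/(-243 + 68) = 623/(-175) = 623*(-1/175) = -89/25)
-243253 + H(417, 1/86) = -243253 - 89/25 = -6081414/25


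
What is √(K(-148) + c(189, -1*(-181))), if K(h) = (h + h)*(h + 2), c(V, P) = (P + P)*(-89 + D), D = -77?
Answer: 2*I*√4219 ≈ 129.91*I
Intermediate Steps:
c(V, P) = -332*P (c(V, P) = (P + P)*(-89 - 77) = (2*P)*(-166) = -332*P)
K(h) = 2*h*(2 + h) (K(h) = (2*h)*(2 + h) = 2*h*(2 + h))
√(K(-148) + c(189, -1*(-181))) = √(2*(-148)*(2 - 148) - (-332)*(-181)) = √(2*(-148)*(-146) - 332*181) = √(43216 - 60092) = √(-16876) = 2*I*√4219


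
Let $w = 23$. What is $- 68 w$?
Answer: $-1564$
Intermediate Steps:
$- 68 w = \left(-68\right) 23 = -1564$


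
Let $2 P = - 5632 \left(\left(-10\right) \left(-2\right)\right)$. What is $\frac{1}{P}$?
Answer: $- \frac{1}{56320} \approx -1.7756 \cdot 10^{-5}$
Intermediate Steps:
$P = -56320$ ($P = \frac{\left(-5632\right) \left(\left(-10\right) \left(-2\right)\right)}{2} = \frac{\left(-5632\right) 20}{2} = \frac{1}{2} \left(-112640\right) = -56320$)
$\frac{1}{P} = \frac{1}{-56320} = - \frac{1}{56320}$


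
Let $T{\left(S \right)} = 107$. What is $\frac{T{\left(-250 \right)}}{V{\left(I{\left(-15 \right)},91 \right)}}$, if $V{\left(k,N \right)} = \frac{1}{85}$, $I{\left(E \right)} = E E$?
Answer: $9095$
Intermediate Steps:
$I{\left(E \right)} = E^{2}$
$V{\left(k,N \right)} = \frac{1}{85}$
$\frac{T{\left(-250 \right)}}{V{\left(I{\left(-15 \right)},91 \right)}} = 107 \frac{1}{\frac{1}{85}} = 107 \cdot 85 = 9095$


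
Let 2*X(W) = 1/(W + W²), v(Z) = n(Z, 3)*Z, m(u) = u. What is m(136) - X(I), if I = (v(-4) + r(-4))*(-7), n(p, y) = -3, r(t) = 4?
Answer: 3381503/24864 ≈ 136.00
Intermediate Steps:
v(Z) = -3*Z
I = -112 (I = (-3*(-4) + 4)*(-7) = (12 + 4)*(-7) = 16*(-7) = -112)
X(W) = 1/(2*(W + W²))
m(136) - X(I) = 136 - 1/(2*(-112)*(1 - 112)) = 136 - (-1)/(2*112*(-111)) = 136 - (-1)*(-1)/(2*112*111) = 136 - 1*1/24864 = 136 - 1/24864 = 3381503/24864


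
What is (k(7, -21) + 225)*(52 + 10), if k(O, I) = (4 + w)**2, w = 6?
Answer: 20150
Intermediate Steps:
k(O, I) = 100 (k(O, I) = (4 + 6)**2 = 10**2 = 100)
(k(7, -21) + 225)*(52 + 10) = (100 + 225)*(52 + 10) = 325*62 = 20150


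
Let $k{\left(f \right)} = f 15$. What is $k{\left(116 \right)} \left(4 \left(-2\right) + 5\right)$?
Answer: $-5220$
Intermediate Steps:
$k{\left(f \right)} = 15 f$
$k{\left(116 \right)} \left(4 \left(-2\right) + 5\right) = 15 \cdot 116 \left(4 \left(-2\right) + 5\right) = 1740 \left(-8 + 5\right) = 1740 \left(-3\right) = -5220$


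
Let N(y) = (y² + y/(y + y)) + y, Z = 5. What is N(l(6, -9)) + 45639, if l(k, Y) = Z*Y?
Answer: 95239/2 ≈ 47620.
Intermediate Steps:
l(k, Y) = 5*Y
N(y) = ½ + y + y² (N(y) = (y² + y/((2*y))) + y = (y² + (1/(2*y))*y) + y = (y² + ½) + y = (½ + y²) + y = ½ + y + y²)
N(l(6, -9)) + 45639 = (½ + 5*(-9) + (5*(-9))²) + 45639 = (½ - 45 + (-45)²) + 45639 = (½ - 45 + 2025) + 45639 = 3961/2 + 45639 = 95239/2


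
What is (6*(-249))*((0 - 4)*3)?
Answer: 17928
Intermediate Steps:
(6*(-249))*((0 - 4)*3) = -(-5976)*3 = -1494*(-12) = 17928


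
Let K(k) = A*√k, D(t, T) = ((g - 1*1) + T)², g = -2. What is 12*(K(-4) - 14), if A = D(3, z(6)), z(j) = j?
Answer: -168 + 216*I ≈ -168.0 + 216.0*I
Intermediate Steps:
D(t, T) = (-3 + T)² (D(t, T) = ((-2 - 1*1) + T)² = ((-2 - 1) + T)² = (-3 + T)²)
A = 9 (A = (-3 + 6)² = 3² = 9)
K(k) = 9*√k
12*(K(-4) - 14) = 12*(9*√(-4) - 14) = 12*(9*(2*I) - 14) = 12*(18*I - 14) = 12*(-14 + 18*I) = -168 + 216*I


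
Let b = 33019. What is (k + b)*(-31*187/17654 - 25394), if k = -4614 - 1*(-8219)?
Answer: -1172782813368/1261 ≈ -9.3004e+8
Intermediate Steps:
k = 3605 (k = -4614 + 8219 = 3605)
(k + b)*(-31*187/17654 - 25394) = (3605 + 33019)*(-31*187/17654 - 25394) = 36624*(-5797*1/17654 - 25394) = 36624*(-5797/17654 - 25394) = 36624*(-448311473/17654) = -1172782813368/1261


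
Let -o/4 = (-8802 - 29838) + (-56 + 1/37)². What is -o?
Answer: -194436476/1369 ≈ -1.4203e+5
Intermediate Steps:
o = 194436476/1369 (o = -4*((-8802 - 29838) + (-56 + 1/37)²) = -4*(-38640 + (-56 + 1/37)²) = -4*(-38640 + (-2071/37)²) = -4*(-38640 + 4289041/1369) = -4*(-48609119/1369) = 194436476/1369 ≈ 1.4203e+5)
-o = -1*194436476/1369 = -194436476/1369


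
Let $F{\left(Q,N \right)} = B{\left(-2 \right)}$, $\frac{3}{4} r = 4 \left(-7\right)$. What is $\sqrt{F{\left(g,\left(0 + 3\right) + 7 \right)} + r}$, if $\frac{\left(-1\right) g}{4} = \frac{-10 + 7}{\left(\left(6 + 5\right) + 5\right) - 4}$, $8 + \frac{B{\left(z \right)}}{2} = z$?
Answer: $\frac{2 i \sqrt{129}}{3} \approx 7.5719 i$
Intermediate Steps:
$B{\left(z \right)} = -16 + 2 z$
$g = 1$ ($g = - 4 \frac{-10 + 7}{\left(\left(6 + 5\right) + 5\right) - 4} = - 4 \left(- \frac{3}{\left(11 + 5\right) - 4}\right) = - 4 \left(- \frac{3}{16 - 4}\right) = - 4 \left(- \frac{3}{12}\right) = - 4 \left(\left(-3\right) \frac{1}{12}\right) = \left(-4\right) \left(- \frac{1}{4}\right) = 1$)
$r = - \frac{112}{3}$ ($r = \frac{4 \cdot 4 \left(-7\right)}{3} = \frac{4}{3} \left(-28\right) = - \frac{112}{3} \approx -37.333$)
$F{\left(Q,N \right)} = -20$ ($F{\left(Q,N \right)} = -16 + 2 \left(-2\right) = -16 - 4 = -20$)
$\sqrt{F{\left(g,\left(0 + 3\right) + 7 \right)} + r} = \sqrt{-20 - \frac{112}{3}} = \sqrt{- \frac{172}{3}} = \frac{2 i \sqrt{129}}{3}$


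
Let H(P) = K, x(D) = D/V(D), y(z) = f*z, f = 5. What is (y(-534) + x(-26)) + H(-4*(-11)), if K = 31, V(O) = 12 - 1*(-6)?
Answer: -23764/9 ≈ -2640.4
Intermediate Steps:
V(O) = 18 (V(O) = 12 + 6 = 18)
y(z) = 5*z
x(D) = D/18
H(P) = 31
(y(-534) + x(-26)) + H(-4*(-11)) = (5*(-534) + (1/18)*(-26)) + 31 = (-2670 - 13/9) + 31 = -24043/9 + 31 = -23764/9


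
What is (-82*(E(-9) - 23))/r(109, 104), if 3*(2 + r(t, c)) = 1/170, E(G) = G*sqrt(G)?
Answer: -961860/1019 - 1129140*I/1019 ≈ -943.93 - 1108.1*I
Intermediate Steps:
E(G) = G**(3/2)
r(t, c) = -1019/510 (r(t, c) = -2 + (1/3)/170 = -2 + (1/3)*(1/170) = -2 + 1/510 = -1019/510)
(-82*(E(-9) - 23))/r(109, 104) = (-82*((-9)**(3/2) - 23))/(-1019/510) = -82*(-27*I - 23)*(-510/1019) = -82*(-23 - 27*I)*(-510/1019) = (1886 + 2214*I)*(-510/1019) = -961860/1019 - 1129140*I/1019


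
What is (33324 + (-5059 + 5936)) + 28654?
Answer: 62855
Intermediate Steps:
(33324 + (-5059 + 5936)) + 28654 = (33324 + 877) + 28654 = 34201 + 28654 = 62855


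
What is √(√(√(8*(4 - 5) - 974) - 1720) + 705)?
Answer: √(705 + √(-1720 + I*√982)) ≈ 26.57 + 0.78047*I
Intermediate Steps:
√(√(√(8*(4 - 5) - 974) - 1720) + 705) = √(√(√(8*(-1) - 974) - 1720) + 705) = √(√(√(-8 - 974) - 1720) + 705) = √(√(√(-982) - 1720) + 705) = √(√(I*√982 - 1720) + 705) = √(√(-1720 + I*√982) + 705) = √(705 + √(-1720 + I*√982))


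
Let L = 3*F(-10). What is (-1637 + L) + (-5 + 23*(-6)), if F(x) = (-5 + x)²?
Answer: -1105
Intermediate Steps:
L = 675 (L = 3*(-5 - 10)² = 3*(-15)² = 3*225 = 675)
(-1637 + L) + (-5 + 23*(-6)) = (-1637 + 675) + (-5 + 23*(-6)) = -962 + (-5 - 138) = -962 - 143 = -1105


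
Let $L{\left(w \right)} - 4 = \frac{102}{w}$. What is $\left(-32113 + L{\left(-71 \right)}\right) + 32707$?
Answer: $\frac{42356}{71} \approx 596.56$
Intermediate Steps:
$L{\left(w \right)} = 4 + \frac{102}{w}$
$\left(-32113 + L{\left(-71 \right)}\right) + 32707 = \left(-32113 + \left(4 + \frac{102}{-71}\right)\right) + 32707 = \left(-32113 + \left(4 + 102 \left(- \frac{1}{71}\right)\right)\right) + 32707 = \left(-32113 + \left(4 - \frac{102}{71}\right)\right) + 32707 = \left(-32113 + \frac{182}{71}\right) + 32707 = - \frac{2279841}{71} + 32707 = \frac{42356}{71}$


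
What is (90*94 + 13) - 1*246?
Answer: 8227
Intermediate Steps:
(90*94 + 13) - 1*246 = (8460 + 13) - 246 = 8473 - 246 = 8227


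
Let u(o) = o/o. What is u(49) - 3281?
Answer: -3280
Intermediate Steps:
u(o) = 1
u(49) - 3281 = 1 - 3281 = -3280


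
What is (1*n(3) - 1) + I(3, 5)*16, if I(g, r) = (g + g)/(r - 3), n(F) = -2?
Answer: 45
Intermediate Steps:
I(g, r) = 2*g/(-3 + r) (I(g, r) = (2*g)/(-3 + r) = 2*g/(-3 + r))
(1*n(3) - 1) + I(3, 5)*16 = (1*(-2) - 1) + (2*3/(-3 + 5))*16 = (-2 - 1) + (2*3/2)*16 = -3 + (2*3*(½))*16 = -3 + 3*16 = -3 + 48 = 45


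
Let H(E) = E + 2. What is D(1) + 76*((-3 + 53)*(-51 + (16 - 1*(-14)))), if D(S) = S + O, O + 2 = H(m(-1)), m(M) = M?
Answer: -79800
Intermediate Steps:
H(E) = 2 + E
O = -1 (O = -2 + (2 - 1) = -2 + 1 = -1)
D(S) = -1 + S (D(S) = S - 1 = -1 + S)
D(1) + 76*((-3 + 53)*(-51 + (16 - 1*(-14)))) = (-1 + 1) + 76*((-3 + 53)*(-51 + (16 - 1*(-14)))) = 0 + 76*(50*(-51 + (16 + 14))) = 0 + 76*(50*(-51 + 30)) = 0 + 76*(50*(-21)) = 0 + 76*(-1050) = 0 - 79800 = -79800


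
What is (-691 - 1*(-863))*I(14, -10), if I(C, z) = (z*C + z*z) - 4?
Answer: -7568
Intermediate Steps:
I(C, z) = -4 + z² + C*z (I(C, z) = (C*z + z²) - 4 = (z² + C*z) - 4 = -4 + z² + C*z)
(-691 - 1*(-863))*I(14, -10) = (-691 - 1*(-863))*(-4 + (-10)² + 14*(-10)) = (-691 + 863)*(-4 + 100 - 140) = 172*(-44) = -7568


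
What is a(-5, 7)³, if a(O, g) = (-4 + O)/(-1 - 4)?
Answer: 729/125 ≈ 5.8320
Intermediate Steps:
a(O, g) = ⅘ - O/5 (a(O, g) = (-4 + O)/(-5) = (-4 + O)*(-⅕) = ⅘ - O/5)
a(-5, 7)³ = (⅘ - ⅕*(-5))³ = (⅘ + 1)³ = (9/5)³ = 729/125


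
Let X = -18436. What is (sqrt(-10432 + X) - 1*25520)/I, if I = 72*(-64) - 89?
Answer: 2320/427 - 2*I*sqrt(7217)/4697 ≈ 5.4333 - 0.036173*I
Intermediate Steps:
I = -4697 (I = -4608 - 89 = -4697)
(sqrt(-10432 + X) - 1*25520)/I = (sqrt(-10432 - 18436) - 1*25520)/(-4697) = (sqrt(-28868) - 25520)*(-1/4697) = (2*I*sqrt(7217) - 25520)*(-1/4697) = (-25520 + 2*I*sqrt(7217))*(-1/4697) = 2320/427 - 2*I*sqrt(7217)/4697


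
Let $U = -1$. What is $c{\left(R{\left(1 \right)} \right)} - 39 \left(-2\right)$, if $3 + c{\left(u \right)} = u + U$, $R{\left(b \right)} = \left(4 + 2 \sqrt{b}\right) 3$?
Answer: $92$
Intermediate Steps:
$R{\left(b \right)} = 12 + 6 \sqrt{b}$
$c{\left(u \right)} = -4 + u$ ($c{\left(u \right)} = -3 + \left(u - 1\right) = -3 + \left(-1 + u\right) = -4 + u$)
$c{\left(R{\left(1 \right)} \right)} - 39 \left(-2\right) = \left(-4 + \left(12 + 6 \sqrt{1}\right)\right) - 39 \left(-2\right) = \left(-4 + \left(12 + 6 \cdot 1\right)\right) - -78 = \left(-4 + \left(12 + 6\right)\right) + 78 = \left(-4 + 18\right) + 78 = 14 + 78 = 92$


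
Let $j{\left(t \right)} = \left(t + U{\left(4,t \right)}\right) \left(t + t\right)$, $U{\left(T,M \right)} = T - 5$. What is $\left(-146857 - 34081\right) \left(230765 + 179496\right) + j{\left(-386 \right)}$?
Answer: $-74231506054$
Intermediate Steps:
$U{\left(T,M \right)} = -5 + T$
$j{\left(t \right)} = 2 t \left(-1 + t\right)$ ($j{\left(t \right)} = \left(t + \left(-5 + 4\right)\right) \left(t + t\right) = \left(t - 1\right) 2 t = \left(-1 + t\right) 2 t = 2 t \left(-1 + t\right)$)
$\left(-146857 - 34081\right) \left(230765 + 179496\right) + j{\left(-386 \right)} = \left(-146857 - 34081\right) \left(230765 + 179496\right) + 2 \left(-386\right) \left(-1 - 386\right) = \left(-180938\right) 410261 + 2 \left(-386\right) \left(-387\right) = -74231804818 + 298764 = -74231506054$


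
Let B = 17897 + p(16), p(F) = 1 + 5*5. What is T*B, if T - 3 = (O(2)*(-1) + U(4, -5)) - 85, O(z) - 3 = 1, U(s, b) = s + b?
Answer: -1559301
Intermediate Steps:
U(s, b) = b + s
O(z) = 4 (O(z) = 3 + 1 = 4)
p(F) = 26 (p(F) = 1 + 25 = 26)
B = 17923 (B = 17897 + 26 = 17923)
T = -87 (T = 3 + ((4*(-1) + (-5 + 4)) - 85) = 3 + ((-4 - 1) - 85) = 3 + (-5 - 85) = 3 - 90 = -87)
T*B = -87*17923 = -1559301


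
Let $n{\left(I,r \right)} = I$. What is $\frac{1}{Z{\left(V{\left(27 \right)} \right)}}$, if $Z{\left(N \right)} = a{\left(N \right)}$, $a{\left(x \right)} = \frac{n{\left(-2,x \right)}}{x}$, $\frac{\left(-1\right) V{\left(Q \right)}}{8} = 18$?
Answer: $72$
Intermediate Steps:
$V{\left(Q \right)} = -144$ ($V{\left(Q \right)} = \left(-8\right) 18 = -144$)
$a{\left(x \right)} = - \frac{2}{x}$
$Z{\left(N \right)} = - \frac{2}{N}$
$\frac{1}{Z{\left(V{\left(27 \right)} \right)}} = \frac{1}{\left(-2\right) \frac{1}{-144}} = \frac{1}{\left(-2\right) \left(- \frac{1}{144}\right)} = \frac{1}{\frac{1}{72}} = 72$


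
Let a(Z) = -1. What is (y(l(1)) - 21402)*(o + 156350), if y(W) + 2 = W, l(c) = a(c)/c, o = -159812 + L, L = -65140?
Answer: 1468425810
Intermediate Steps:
o = -224952 (o = -159812 - 65140 = -224952)
l(c) = -1/c
y(W) = -2 + W
(y(l(1)) - 21402)*(o + 156350) = ((-2 - 1/1) - 21402)*(-224952 + 156350) = ((-2 - 1*1) - 21402)*(-68602) = ((-2 - 1) - 21402)*(-68602) = (-3 - 21402)*(-68602) = -21405*(-68602) = 1468425810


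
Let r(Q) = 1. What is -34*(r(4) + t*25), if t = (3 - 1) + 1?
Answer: -2584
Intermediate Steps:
t = 3 (t = 2 + 1 = 3)
-34*(r(4) + t*25) = -34*(1 + 3*25) = -34*(1 + 75) = -34*76 = -1*2584 = -2584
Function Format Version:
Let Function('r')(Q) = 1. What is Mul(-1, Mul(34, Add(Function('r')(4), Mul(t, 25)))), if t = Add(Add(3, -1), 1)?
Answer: -2584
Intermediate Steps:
t = 3 (t = Add(2, 1) = 3)
Mul(-1, Mul(34, Add(Function('r')(4), Mul(t, 25)))) = Mul(-1, Mul(34, Add(1, Mul(3, 25)))) = Mul(-1, Mul(34, Add(1, 75))) = Mul(-1, Mul(34, 76)) = Mul(-1, 2584) = -2584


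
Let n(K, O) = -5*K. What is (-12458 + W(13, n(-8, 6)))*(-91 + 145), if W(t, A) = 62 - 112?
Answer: -675432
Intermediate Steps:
W(t, A) = -50
(-12458 + W(13, n(-8, 6)))*(-91 + 145) = (-12458 - 50)*(-91 + 145) = -12508*54 = -675432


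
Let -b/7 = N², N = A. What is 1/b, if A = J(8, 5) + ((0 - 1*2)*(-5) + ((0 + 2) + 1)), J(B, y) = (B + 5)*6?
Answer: -1/57967 ≈ -1.7251e-5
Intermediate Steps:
J(B, y) = 30 + 6*B (J(B, y) = (5 + B)*6 = 30 + 6*B)
A = 91 (A = (30 + 6*8) + ((0 - 1*2)*(-5) + ((0 + 2) + 1)) = (30 + 48) + ((0 - 2)*(-5) + (2 + 1)) = 78 + (-2*(-5) + 3) = 78 + (10 + 3) = 78 + 13 = 91)
N = 91
b = -57967 (b = -7*91² = -7*8281 = -57967)
1/b = 1/(-57967) = -1/57967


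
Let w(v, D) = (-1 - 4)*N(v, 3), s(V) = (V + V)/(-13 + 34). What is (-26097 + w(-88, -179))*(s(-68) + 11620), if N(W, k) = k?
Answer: -2122766336/7 ≈ -3.0325e+8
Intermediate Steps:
s(V) = 2*V/21 (s(V) = (2*V)/21 = (2*V)*(1/21) = 2*V/21)
w(v, D) = -15 (w(v, D) = (-1 - 4)*3 = -5*3 = -15)
(-26097 + w(-88, -179))*(s(-68) + 11620) = (-26097 - 15)*((2/21)*(-68) + 11620) = -26112*(-136/21 + 11620) = -26112*243884/21 = -2122766336/7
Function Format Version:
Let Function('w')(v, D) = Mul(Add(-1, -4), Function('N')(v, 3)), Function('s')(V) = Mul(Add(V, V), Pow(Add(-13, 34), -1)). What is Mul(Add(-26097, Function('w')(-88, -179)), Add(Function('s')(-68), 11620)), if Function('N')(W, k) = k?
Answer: Rational(-2122766336, 7) ≈ -3.0325e+8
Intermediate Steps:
Function('s')(V) = Mul(Rational(2, 21), V) (Function('s')(V) = Mul(Mul(2, V), Pow(21, -1)) = Mul(Mul(2, V), Rational(1, 21)) = Mul(Rational(2, 21), V))
Function('w')(v, D) = -15 (Function('w')(v, D) = Mul(Add(-1, -4), 3) = Mul(-5, 3) = -15)
Mul(Add(-26097, Function('w')(-88, -179)), Add(Function('s')(-68), 11620)) = Mul(Add(-26097, -15), Add(Mul(Rational(2, 21), -68), 11620)) = Mul(-26112, Add(Rational(-136, 21), 11620)) = Mul(-26112, Rational(243884, 21)) = Rational(-2122766336, 7)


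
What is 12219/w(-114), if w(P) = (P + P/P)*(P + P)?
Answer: 4073/8588 ≈ 0.47427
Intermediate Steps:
w(P) = 2*P*(1 + P) (w(P) = (P + 1)*(2*P) = (1 + P)*(2*P) = 2*P*(1 + P))
12219/w(-114) = 12219/((2*(-114)*(1 - 114))) = 12219/((2*(-114)*(-113))) = 12219/25764 = 12219*(1/25764) = 4073/8588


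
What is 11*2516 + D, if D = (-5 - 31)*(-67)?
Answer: 30088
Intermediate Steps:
D = 2412 (D = -36*(-67) = 2412)
11*2516 + D = 11*2516 + 2412 = 27676 + 2412 = 30088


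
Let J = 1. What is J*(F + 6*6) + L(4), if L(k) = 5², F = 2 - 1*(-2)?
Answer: 65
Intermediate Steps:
F = 4 (F = 2 + 2 = 4)
L(k) = 25
J*(F + 6*6) + L(4) = 1*(4 + 6*6) + 25 = 1*(4 + 36) + 25 = 1*40 + 25 = 40 + 25 = 65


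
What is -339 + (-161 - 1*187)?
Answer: -687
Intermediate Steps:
-339 + (-161 - 1*187) = -339 + (-161 - 187) = -339 - 348 = -687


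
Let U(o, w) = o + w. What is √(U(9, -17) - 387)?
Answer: I*√395 ≈ 19.875*I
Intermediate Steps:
√(U(9, -17) - 387) = √((9 - 17) - 387) = √(-8 - 387) = √(-395) = I*√395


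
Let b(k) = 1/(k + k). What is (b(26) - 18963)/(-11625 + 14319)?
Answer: -986075/140088 ≈ -7.0390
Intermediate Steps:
b(k) = 1/(2*k)
(b(26) - 18963)/(-11625 + 14319) = ((½)/26 - 18963)/(-11625 + 14319) = ((½)*(1/26) - 18963)/2694 = (1/52 - 18963)*(1/2694) = -986075/52*1/2694 = -986075/140088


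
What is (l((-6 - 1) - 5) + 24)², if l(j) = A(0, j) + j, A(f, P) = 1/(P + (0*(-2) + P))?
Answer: 82369/576 ≈ 143.00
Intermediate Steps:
A(f, P) = 1/(2*P) (A(f, P) = 1/(P + (0 + P)) = 1/(P + P) = 1/(2*P))
l(j) = j + 1/(2*j) (l(j) = 1/(2*j) + j = j + 1/(2*j))
(l((-6 - 1) - 5) + 24)² = ((((-6 - 1) - 5) + 1/(2*((-6 - 1) - 5))) + 24)² = (((-7 - 5) + 1/(2*(-7 - 5))) + 24)² = ((-12 + (½)/(-12)) + 24)² = ((-12 + (½)*(-1/12)) + 24)² = ((-12 - 1/24) + 24)² = (-289/24 + 24)² = (287/24)² = 82369/576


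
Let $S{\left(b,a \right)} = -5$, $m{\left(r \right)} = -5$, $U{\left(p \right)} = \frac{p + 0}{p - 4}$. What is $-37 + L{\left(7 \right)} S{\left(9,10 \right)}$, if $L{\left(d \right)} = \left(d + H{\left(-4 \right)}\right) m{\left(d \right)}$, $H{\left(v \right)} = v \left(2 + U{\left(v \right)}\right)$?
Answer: $-112$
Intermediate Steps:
$U{\left(p \right)} = \frac{p}{-4 + p}$
$H{\left(v \right)} = v \left(2 + \frac{v}{-4 + v}\right)$
$L{\left(d \right)} = 50 - 5 d$ ($L{\left(d \right)} = \left(d - \frac{4 \left(-8 + 3 \left(-4\right)\right)}{-4 - 4}\right) \left(-5\right) = \left(d - \frac{4 \left(-8 - 12\right)}{-8}\right) \left(-5\right) = \left(d - \left(- \frac{1}{2}\right) \left(-20\right)\right) \left(-5\right) = \left(d - 10\right) \left(-5\right) = \left(-10 + d\right) \left(-5\right) = 50 - 5 d$)
$-37 + L{\left(7 \right)} S{\left(9,10 \right)} = -37 + \left(50 - 35\right) \left(-5\right) = -37 + 15 \left(-5\right) = -37 - 75 = -112$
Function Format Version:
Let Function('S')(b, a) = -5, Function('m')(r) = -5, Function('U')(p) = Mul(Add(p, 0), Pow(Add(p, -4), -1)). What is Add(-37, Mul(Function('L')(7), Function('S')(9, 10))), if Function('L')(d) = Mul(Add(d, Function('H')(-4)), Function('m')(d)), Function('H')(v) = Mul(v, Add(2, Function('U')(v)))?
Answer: -112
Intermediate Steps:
Function('U')(p) = Mul(p, Pow(Add(-4, p), -1))
Function('H')(v) = Mul(v, Add(2, Mul(v, Pow(Add(-4, v), -1))))
Function('L')(d) = Add(50, Mul(-5, d)) (Function('L')(d) = Mul(Add(d, Mul(-4, Pow(Add(-4, -4), -1), Add(-8, Mul(3, -4)))), -5) = Mul(Add(d, Mul(-4, Pow(-8, -1), Add(-8, -12))), -5) = Mul(Add(d, Mul(-4, Rational(-1, 8), -20)), -5) = Mul(Add(d, -10), -5) = Mul(Add(-10, d), -5) = Add(50, Mul(-5, d)))
Add(-37, Mul(Function('L')(7), Function('S')(9, 10))) = Add(-37, Mul(Add(50, Mul(-5, 7)), -5)) = Add(-37, Mul(Add(50, -35), -5)) = Add(-37, Mul(15, -5)) = Add(-37, -75) = -112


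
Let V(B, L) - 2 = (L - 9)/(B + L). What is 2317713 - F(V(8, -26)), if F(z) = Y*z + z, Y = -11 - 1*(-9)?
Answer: 41718905/18 ≈ 2.3177e+6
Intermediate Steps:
Y = -2 (Y = -11 + 9 = -2)
V(B, L) = 2 + (-9 + L)/(B + L) (V(B, L) = 2 + (L - 9)/(B + L) = 2 + (-9 + L)/(B + L))
F(z) = -z (F(z) = -2*z + z = -z)
2317713 - F(V(8, -26)) = 2317713 - (-1)*(-9 + 2*8 + 3*(-26))/(8 - 26) = 2317713 - (-1)*(-9 + 16 - 78)/(-18) = 2317713 - (-1)*(-1/18*(-71)) = 2317713 - (-1)*71/18 = 2317713 - 1*(-71/18) = 2317713 + 71/18 = 41718905/18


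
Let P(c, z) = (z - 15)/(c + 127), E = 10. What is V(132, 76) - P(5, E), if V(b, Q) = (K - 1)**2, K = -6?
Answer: 6473/132 ≈ 49.038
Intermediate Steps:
V(b, Q) = 49 (V(b, Q) = (-6 - 1)**2 = (-7)**2 = 49)
P(c, z) = (-15 + z)/(127 + c)
V(132, 76) - P(5, E) = 49 - (-15 + 10)/(127 + 5) = 49 - (-5)/132 = 49 - 1*(-5/132) = 49 + 5/132 = 6473/132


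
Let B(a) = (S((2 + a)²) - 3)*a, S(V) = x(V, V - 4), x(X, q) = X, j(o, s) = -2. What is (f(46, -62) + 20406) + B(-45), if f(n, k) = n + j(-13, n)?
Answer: -62620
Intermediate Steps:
S(V) = V
f(n, k) = -2 + n (f(n, k) = n - 2 = -2 + n)
B(a) = a*(-3 + (2 + a)²) (B(a) = ((2 + a)² - 3)*a = (-3 + (2 + a)²)*a = a*(-3 + (2 + a)²))
(f(46, -62) + 20406) + B(-45) = ((-2 + 46) + 20406) - 45*(-3 + (2 - 45)²) = (44 + 20406) - 45*(-3 + (-43)²) = 20450 - 45*(-3 + 1849) = 20450 - 45*1846 = 20450 - 83070 = -62620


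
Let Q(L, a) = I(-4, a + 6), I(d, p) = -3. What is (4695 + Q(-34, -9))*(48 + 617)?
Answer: 3120180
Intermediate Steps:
Q(L, a) = -3
(4695 + Q(-34, -9))*(48 + 617) = (4695 - 3)*(48 + 617) = 4692*665 = 3120180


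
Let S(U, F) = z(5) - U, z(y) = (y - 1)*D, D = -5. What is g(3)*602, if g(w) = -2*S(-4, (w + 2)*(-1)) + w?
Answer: 21070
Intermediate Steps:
z(y) = 5 - 5*y (z(y) = (y - 1)*(-5) = (-1 + y)*(-5) = 5 - 5*y)
S(U, F) = -20 - U (S(U, F) = (5 - 5*5) - U = (5 - 25) - U = -20 - U)
g(w) = 32 + w (g(w) = -2*(-20 - 1*(-4)) + w = -2*(-20 + 4) + w = -2*(-16) + w = 32 + w)
g(3)*602 = (32 + 3)*602 = 35*602 = 21070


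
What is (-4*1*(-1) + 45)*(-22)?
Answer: -1078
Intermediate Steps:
(-4*1*(-1) + 45)*(-22) = (-4*(-1) + 45)*(-22) = (4 + 45)*(-22) = 49*(-22) = -1078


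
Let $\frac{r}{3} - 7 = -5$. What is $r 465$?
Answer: $2790$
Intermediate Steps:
$r = 6$ ($r = 21 + 3 \left(-5\right) = 21 - 15 = 6$)
$r 465 = 6 \cdot 465 = 2790$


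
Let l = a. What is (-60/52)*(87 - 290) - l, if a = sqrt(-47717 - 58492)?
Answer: 3045/13 - 3*I*sqrt(11801) ≈ 234.23 - 325.9*I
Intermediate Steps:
a = 3*I*sqrt(11801) (a = sqrt(-106209) = 3*I*sqrt(11801) ≈ 325.9*I)
l = 3*I*sqrt(11801) ≈ 325.9*I
(-60/52)*(87 - 290) - l = (-60/52)*(87 - 290) - 3*I*sqrt(11801) = -60*1/52*(-203) - 3*I*sqrt(11801) = -15/13*(-203) - 3*I*sqrt(11801) = 3045/13 - 3*I*sqrt(11801)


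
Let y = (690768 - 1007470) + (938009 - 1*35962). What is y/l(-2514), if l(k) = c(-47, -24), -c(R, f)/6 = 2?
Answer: -195115/4 ≈ -48779.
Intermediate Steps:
c(R, f) = -12 (c(R, f) = -6*2 = -12)
y = 585345 (y = -316702 + (938009 - 35962) = -316702 + 902047 = 585345)
l(k) = -12
y/l(-2514) = 585345/(-12) = 585345*(-1/12) = -195115/4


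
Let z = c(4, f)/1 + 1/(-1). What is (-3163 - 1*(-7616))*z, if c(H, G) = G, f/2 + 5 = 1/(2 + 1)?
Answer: -138043/3 ≈ -46014.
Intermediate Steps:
f = -28/3 (f = -10 + 2/(2 + 1) = -10 + 2/3 = -10 + 2*(⅓) = -10 + ⅔ = -28/3 ≈ -9.3333)
z = -31/3 (z = -28/3/1 + 1/(-1) = -28/3*1 + 1*(-1) = -28/3 - 1 = -31/3 ≈ -10.333)
(-3163 - 1*(-7616))*z = (-3163 - 1*(-7616))*(-31/3) = (-3163 + 7616)*(-31/3) = 4453*(-31/3) = -138043/3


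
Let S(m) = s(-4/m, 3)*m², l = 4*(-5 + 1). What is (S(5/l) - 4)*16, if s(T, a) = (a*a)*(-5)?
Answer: -2149/16 ≈ -134.31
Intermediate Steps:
l = -16 (l = 4*(-4) = -16)
s(T, a) = -5*a² (s(T, a) = a²*(-5) = -5*a²)
S(m) = -45*m² (S(m) = (-5*3²)*m² = (-5*9)*m² = -45*m²)
(S(5/l) - 4)*16 = (-45*(5/(-16))² - 4)*16 = (-45*(5*(-1/16))² - 4)*16 = (-45*(-5/16)² - 4)*16 = (-45*25/256 - 4)*16 = (-1125/256 - 4)*16 = -2149/256*16 = -2149/16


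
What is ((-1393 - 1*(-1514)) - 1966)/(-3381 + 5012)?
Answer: -1845/1631 ≈ -1.1312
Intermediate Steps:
((-1393 - 1*(-1514)) - 1966)/(-3381 + 5012) = ((-1393 + 1514) - 1966)/1631 = (121 - 1966)*(1/1631) = -1845*1/1631 = -1845/1631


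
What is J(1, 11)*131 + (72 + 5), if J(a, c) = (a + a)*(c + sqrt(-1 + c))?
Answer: 2959 + 262*sqrt(10) ≈ 3787.5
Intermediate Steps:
J(a, c) = 2*a*(c + sqrt(-1 + c)) (J(a, c) = (2*a)*(c + sqrt(-1 + c)) = 2*a*(c + sqrt(-1 + c)))
J(1, 11)*131 + (72 + 5) = (2*1*(11 + sqrt(-1 + 11)))*131 + (72 + 5) = (2*1*(11 + sqrt(10)))*131 + 77 = (22 + 2*sqrt(10))*131 + 77 = (2882 + 262*sqrt(10)) + 77 = 2959 + 262*sqrt(10)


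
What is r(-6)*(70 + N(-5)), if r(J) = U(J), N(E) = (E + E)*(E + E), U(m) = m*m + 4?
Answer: 6800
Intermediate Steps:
U(m) = 4 + m² (U(m) = m² + 4 = 4 + m²)
N(E) = 4*E² (N(E) = (2*E)*(2*E) = 4*E²)
r(J) = 4 + J²
r(-6)*(70 + N(-5)) = (4 + (-6)²)*(70 + 4*(-5)²) = (4 + 36)*(70 + 4*25) = 40*(70 + 100) = 40*170 = 6800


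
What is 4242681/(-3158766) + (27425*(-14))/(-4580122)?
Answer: -1012177132299/803751869414 ≈ -1.2593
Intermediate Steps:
4242681/(-3158766) + (27425*(-14))/(-4580122) = 4242681*(-1/3158766) - 383950*(-1/4580122) = -471409/350974 + 191975/2290061 = -1012177132299/803751869414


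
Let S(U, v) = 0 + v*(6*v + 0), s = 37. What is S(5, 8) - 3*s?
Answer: 273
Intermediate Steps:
S(U, v) = 6*v**2 (S(U, v) = 0 + v*(6*v) = 0 + 6*v**2 = 6*v**2)
S(5, 8) - 3*s = 6*8**2 - 3*37 = 6*64 - 111 = 384 - 111 = 273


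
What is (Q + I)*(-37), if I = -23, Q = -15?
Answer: 1406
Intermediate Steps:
(Q + I)*(-37) = (-15 - 23)*(-37) = -38*(-37) = 1406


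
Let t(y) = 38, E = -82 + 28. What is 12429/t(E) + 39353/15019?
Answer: 8181155/24814 ≈ 329.70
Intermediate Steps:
E = -54
12429/t(E) + 39353/15019 = 12429/38 + 39353/15019 = 12429*(1/38) + 39353*(1/15019) = 12429/38 + 1711/653 = 8181155/24814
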